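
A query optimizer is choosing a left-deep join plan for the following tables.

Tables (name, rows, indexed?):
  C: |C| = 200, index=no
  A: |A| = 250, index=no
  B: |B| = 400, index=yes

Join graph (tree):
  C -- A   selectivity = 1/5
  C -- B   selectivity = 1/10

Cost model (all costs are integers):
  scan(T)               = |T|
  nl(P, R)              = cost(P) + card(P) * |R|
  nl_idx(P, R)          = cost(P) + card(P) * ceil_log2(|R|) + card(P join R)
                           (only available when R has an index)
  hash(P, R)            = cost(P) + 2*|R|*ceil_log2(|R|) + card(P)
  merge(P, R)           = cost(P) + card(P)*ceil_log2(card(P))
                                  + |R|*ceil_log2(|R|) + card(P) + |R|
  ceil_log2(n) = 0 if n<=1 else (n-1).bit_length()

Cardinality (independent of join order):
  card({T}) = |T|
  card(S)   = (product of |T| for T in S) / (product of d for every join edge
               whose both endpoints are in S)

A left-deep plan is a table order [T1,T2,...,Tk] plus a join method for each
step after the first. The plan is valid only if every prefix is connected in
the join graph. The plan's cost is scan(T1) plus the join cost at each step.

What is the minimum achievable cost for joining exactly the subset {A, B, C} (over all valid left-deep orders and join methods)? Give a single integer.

16000

Selinger DP over subsets of {A,B,C}:
  {C}: scan cost=200, card=200
  {A}: scan cost=250, card=250
  {B}: scan cost=400, card=400
  {AC}: card=10000; try (C,hash)→3700, (A,merge)→4250, (C,merge)→4300, (A,hash)→4400, (A,nl)→50200, (C,nl)→50250; best=3700 via (C,hash)
  {BC}: card=8000; try (C,hash)→4000, (B,merge)→6000, (C,merge)→6200, (B,hash)→7600, (B,nl_idx)→10000, (B,nl)→80200 …(+1); best=4000 via (C,hash)
  {ABC}: card=400000; try (A,hash)→16000, (B,hash)→20900, (A,merge)→118250, (B,merge)→157700, (B,nl_idx)→493700, (A,nl)→2004000 …(+1); best=16000 via (A,hash)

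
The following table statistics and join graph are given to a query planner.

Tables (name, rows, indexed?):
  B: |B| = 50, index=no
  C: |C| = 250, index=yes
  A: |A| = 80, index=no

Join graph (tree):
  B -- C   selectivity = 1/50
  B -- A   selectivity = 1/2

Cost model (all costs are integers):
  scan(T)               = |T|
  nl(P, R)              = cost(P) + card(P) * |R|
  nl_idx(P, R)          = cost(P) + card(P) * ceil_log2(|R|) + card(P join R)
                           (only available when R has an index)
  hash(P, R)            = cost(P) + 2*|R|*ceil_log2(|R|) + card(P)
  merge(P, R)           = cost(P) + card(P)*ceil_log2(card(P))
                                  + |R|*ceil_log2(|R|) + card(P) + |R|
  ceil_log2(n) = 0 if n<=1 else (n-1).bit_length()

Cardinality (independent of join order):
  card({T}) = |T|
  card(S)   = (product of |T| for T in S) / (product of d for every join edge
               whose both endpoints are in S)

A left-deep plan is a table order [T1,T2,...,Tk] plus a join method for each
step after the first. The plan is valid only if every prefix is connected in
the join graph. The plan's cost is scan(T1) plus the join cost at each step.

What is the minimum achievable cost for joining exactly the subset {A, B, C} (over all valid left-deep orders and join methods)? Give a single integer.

Selinger DP over subsets of {A,B,C}:
  {B}: scan cost=50, card=50
  {C}: scan cost=250, card=250
  {A}: scan cost=80, card=80
  {BC}: card=250; try (C,nl_idx)→700, (B,hash)→1100, (C,merge)→2650, (B,merge)→2850, (C,hash)→4100, (C,nl)→12550 …(+1); best=700 via (C,nl_idx)
  {AB}: card=2000; try (B,hash)→760, (A,merge)→1040, (B,merge)→1070, (A,hash)→1220, (A,nl)→4050, (B,nl)→4080; best=760 via (B,hash)
  {ABC}: card=10000; try (A,hash)→2070, (A,merge)→3590, (C,hash)→6760, (A,nl)→20700, (C,nl_idx)→26760, (C,merge)→27010 …(+1); best=2070 via (A,hash)

2070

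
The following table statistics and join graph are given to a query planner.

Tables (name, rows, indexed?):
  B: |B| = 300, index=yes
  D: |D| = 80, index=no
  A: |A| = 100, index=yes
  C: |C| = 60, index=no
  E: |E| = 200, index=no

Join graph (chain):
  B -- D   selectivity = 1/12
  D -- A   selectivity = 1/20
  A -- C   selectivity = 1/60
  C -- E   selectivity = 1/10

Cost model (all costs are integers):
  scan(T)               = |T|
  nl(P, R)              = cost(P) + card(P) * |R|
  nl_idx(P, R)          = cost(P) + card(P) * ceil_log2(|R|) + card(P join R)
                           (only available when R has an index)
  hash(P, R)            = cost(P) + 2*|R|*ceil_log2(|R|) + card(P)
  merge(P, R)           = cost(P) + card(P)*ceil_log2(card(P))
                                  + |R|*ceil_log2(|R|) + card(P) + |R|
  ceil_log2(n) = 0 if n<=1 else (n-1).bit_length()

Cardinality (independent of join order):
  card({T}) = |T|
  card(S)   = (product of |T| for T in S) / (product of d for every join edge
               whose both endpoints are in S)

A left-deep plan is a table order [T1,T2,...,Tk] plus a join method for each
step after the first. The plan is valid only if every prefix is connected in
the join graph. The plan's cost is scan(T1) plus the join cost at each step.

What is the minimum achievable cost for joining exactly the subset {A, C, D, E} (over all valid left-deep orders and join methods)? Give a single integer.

5400

Selinger DP over subsets of {A,C,D,E}:
  {D}: scan cost=80, card=80
  {A}: scan cost=100, card=100
  {C}: scan cost=60, card=60
  {E}: scan cost=200, card=200
  {AD}: card=400; try (A,nl_idx)→1040, (D,hash)→1320, (A,merge)→1520, (D,merge)→1540, (A,hash)→1560, (A,nl)→8080 …(+1); best=1040 via (A,nl_idx)
  {AC}: card=100; try (A,nl_idx)→580, (C,hash)→920, (A,merge)→1280, (C,merge)→1320, (A,hash)→1520, (A,nl)→6060 …(+1); best=580 via (A,nl_idx)
  {CE}: card=1200; try (C,hash)→1120, (E,merge)→2280, (C,merge)→2420, (E,hash)→3320, (E,nl)→12060, (C,nl)→12200; best=1120 via (C,hash)
  {ACD}: card=400; try (D,hash)→1800, (D,merge)→2020, (C,hash)→2160, (C,merge)→5460, (D,nl)→8580, (C,nl)→25040; best=1800 via (D,hash)
  {ACE}: card=2000; try (E,merge)→3180, (A,hash)→3720, (E,hash)→3880, (A,nl_idx)→11520, (A,merge)→16320, (E,nl)→20580 …(+1); best=3180 via (E,merge)
  {ACDE}: card=8000; try (E,hash)→5400, (D,hash)→6300, (E,merge)→7600, (D,merge)→27820, (E,nl)→81800, (D,nl)→163180; best=5400 via (E,hash)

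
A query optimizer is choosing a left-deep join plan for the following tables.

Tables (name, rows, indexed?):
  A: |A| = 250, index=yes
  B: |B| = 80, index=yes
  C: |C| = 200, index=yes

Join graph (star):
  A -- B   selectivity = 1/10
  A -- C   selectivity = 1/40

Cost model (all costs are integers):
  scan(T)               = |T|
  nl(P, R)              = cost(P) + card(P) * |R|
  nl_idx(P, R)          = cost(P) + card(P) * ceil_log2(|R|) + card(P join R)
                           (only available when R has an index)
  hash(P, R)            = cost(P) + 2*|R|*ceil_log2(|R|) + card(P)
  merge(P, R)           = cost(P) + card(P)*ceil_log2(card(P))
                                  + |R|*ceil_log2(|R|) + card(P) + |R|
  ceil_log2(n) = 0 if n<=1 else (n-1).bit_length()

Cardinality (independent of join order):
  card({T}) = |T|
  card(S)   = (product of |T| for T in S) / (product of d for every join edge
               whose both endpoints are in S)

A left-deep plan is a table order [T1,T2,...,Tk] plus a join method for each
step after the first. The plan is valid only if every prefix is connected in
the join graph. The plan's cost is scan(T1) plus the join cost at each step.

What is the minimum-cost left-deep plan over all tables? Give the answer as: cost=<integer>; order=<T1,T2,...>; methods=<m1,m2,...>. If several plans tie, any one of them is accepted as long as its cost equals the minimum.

Selinger DP (subsets sized 1..n):
  {A}: scan cost=250, card=250
  {B}: scan cost=80, card=80
  {C}: scan cost=200, card=200
  {AB}: card=2000; try (B,hash)→1620, (A,nl_idx)→2720, (A,merge)→2970, (B,merge)→3140, (B,nl_idx)→4000, (A,hash)→4160 …(+2); best=1620 via (B,hash)
  {AC}: card=1250; try (A,nl_idx)→3050, (C,nl_idx)→3500, (C,hash)→3700, (A,merge)→4250, (C,merge)→4300, (A,hash)→4400 …(+2); best=3050 via (A,nl_idx)
  {ABC}: card=10000; try (B,hash)→5420, (C,hash)→6820, (B,merge)→18690, (B,nl_idx)→21800, (C,merge)→27420, (C,nl_idx)→27620 …(+2); best=5420 via (B,hash)

cost=5420; order=C,A,B; methods=nl_idx,hash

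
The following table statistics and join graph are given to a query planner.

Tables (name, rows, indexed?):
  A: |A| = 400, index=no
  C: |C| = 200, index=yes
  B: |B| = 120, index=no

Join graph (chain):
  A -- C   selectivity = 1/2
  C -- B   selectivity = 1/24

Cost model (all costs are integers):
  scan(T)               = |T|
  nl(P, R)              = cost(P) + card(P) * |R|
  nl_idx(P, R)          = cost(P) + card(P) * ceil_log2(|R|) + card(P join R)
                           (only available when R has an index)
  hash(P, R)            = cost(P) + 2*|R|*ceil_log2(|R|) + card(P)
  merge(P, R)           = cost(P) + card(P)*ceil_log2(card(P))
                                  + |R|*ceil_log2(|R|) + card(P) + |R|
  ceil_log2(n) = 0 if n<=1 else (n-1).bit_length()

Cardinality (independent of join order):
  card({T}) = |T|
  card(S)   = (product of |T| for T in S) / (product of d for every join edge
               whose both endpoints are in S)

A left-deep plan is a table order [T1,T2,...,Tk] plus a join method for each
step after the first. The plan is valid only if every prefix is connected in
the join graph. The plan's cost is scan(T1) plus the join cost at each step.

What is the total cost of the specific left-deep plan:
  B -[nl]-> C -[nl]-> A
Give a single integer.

424120

step 1: scan B: cost=120, card=120
step 2: join C via nl
    card(P join C) = 120*200/(24) = 1000
    cost = 120 + 120*200 = 24120
step 3: join A via nl
    card(P join A) = 1000*400/(2) = 200000
    cost = 24120 + 1000*400 = 424120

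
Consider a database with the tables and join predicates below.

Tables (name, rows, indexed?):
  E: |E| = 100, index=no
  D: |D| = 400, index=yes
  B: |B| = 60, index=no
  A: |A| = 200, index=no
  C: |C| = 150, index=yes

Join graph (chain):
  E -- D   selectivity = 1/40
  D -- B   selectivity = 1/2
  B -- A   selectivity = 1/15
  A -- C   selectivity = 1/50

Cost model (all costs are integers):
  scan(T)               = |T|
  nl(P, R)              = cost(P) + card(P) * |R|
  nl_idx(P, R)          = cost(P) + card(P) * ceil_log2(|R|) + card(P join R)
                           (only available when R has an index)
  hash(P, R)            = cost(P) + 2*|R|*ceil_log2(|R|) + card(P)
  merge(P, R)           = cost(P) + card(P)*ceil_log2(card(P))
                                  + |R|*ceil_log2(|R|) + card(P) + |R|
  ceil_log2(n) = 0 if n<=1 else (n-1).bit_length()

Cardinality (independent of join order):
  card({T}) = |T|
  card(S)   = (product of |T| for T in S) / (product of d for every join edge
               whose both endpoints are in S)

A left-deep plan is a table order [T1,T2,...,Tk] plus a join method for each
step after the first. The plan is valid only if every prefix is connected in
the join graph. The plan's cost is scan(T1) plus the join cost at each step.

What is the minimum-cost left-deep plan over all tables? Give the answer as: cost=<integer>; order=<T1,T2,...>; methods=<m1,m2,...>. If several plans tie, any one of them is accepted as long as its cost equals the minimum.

Selinger DP (subsets sized 1..n):
  {E}: scan cost=100, card=100
  {D}: scan cost=400, card=400
  {B}: scan cost=60, card=60
  {A}: scan cost=200, card=200
  {C}: scan cost=150, card=150
  {DE}: card=1000; try (D,nl_idx)→2000, (E,hash)→2200, (D,merge)→4900, (E,merge)→5200, (D,hash)→7400, (D,nl)→40100 …(+1); best=2000 via (D,nl_idx)
  {BD}: card=12000; try (B,hash)→1520, (D,merge)→4480, (B,merge)→4820, (D,hash)→7320, (D,nl_idx)→12600, (D,nl)→24060 …(+1); best=1520 via (B,hash)
  {AB}: card=800; try (B,hash)→1120, (A,merge)→2280, (B,merge)→2420, (A,hash)→3320, (A,nl)→12060, (B,nl)→12200; best=1120 via (B,hash)
  {AC}: card=600; try (C,nl_idx)→2400, (C,hash)→2800, (A,merge)→3300, (C,merge)→3350, (A,hash)→3500, (A,nl)→30150 …(+1); best=2400 via (C,nl_idx)
  {BDE}: card=30000; try (B,hash)→3720, (B,merge)→13420, (E,hash)→14920, (B,nl)→62000, (E,merge)→182320, (E,nl)→1201520; best=3720 via (B,hash)
  {ABD}: card=160000; try (D,hash)→9120, (D,merge)→13920, (A,hash)→16720, (D,nl_idx)→168320, (A,merge)→183320, (D,nl)→321120 …(+1); best=9120 via (D,hash)
  {ABC}: card=2400; try (B,hash)→3720, (C,hash)→4320, (B,merge)→9420, (C,nl_idx)→9920, (C,merge)→11270, (B,nl)→38400 …(+1); best=3720 via (B,hash)
  {ABDE}: card=400000; try (A,hash)→36920, (E,hash)→170520, (A,merge)→485520, (E,merge)→3049920, (A,nl)→6003720, (E,nl)→16009120; best=36920 via (A,hash)
  {ABCD}: card=480000; try (D,hash)→13320, (D,merge)→38920, (C,hash)→171520, (D,nl_idx)→505320, (D,nl)→963720, (C,nl_idx)→1769120 …(+2); best=13320 via (D,hash)
  {ABCDE}: card=1200000; try (C,hash)→439320, (E,hash)→494720, (C,nl_idx)→4436920, (C,merge)→8038270, (E,merge)→9614120, (E,nl)→48013320 …(+1); best=439320 via (C,hash)

cost=439320; order=E,D,B,A,C; methods=nl_idx,hash,hash,hash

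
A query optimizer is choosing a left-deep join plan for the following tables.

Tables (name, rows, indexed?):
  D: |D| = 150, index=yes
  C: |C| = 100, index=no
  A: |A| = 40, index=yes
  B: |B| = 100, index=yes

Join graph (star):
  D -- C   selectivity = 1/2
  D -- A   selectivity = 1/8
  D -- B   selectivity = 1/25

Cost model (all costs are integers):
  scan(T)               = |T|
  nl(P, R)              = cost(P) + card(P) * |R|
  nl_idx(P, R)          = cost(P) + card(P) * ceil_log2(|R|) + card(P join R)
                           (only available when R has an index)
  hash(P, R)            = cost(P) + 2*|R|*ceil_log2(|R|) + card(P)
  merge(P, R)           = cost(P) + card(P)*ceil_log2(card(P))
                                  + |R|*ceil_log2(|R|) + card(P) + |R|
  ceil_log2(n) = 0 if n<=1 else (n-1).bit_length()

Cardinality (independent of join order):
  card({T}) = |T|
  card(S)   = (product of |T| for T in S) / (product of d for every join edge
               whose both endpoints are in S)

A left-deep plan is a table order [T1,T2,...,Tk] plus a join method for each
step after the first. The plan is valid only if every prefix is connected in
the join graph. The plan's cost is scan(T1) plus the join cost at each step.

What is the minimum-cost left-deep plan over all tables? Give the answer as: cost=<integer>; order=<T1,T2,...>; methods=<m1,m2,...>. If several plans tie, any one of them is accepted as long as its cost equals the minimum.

Selinger DP (subsets sized 1..n):
  {D}: scan cost=150, card=150
  {C}: scan cost=100, card=100
  {A}: scan cost=40, card=40
  {B}: scan cost=100, card=100
  {CD}: card=7500; try (C,hash)→1700, (D,merge)→2250, (C,merge)→2300, (D,hash)→2600, (D,nl_idx)→8400, (D,nl)→15100 …(+1); best=1700 via (C,hash)
  {AD}: card=750; try (A,hash)→780, (D,nl_idx)→1110, (D,merge)→1670, (A,merge)→1780, (A,nl_idx)→1800, (D,hash)→2480 …(+2); best=780 via (A,hash)
  {BD}: card=600; try (D,nl_idx)→1500, (B,hash)→1700, (B,nl_idx)→1800, (D,merge)→2250, (B,merge)→2300, (D,hash)→2600 …(+2); best=1500 via (D,nl_idx)
  {ACD}: card=37500; try (C,hash)→2930, (A,hash)→9680, (C,merge)→9830, (C,nl)→75780, (A,nl_idx)→84200, (A,merge)→106980 …(+1); best=2930 via (C,hash)
  {BCD}: card=30000; try (C,hash)→3500, (C,merge)→8900, (B,hash)→10600, (C,nl)→61500, (B,nl_idx)→84200, (B,merge)→107500 …(+1); best=3500 via (C,hash)
  {ABD}: card=3000; try (A,hash)→2580, (B,hash)→2930, (A,nl_idx)→8100, (A,merge)→8380, (B,nl_idx)→9030, (B,merge)→9830 …(+2); best=2580 via (A,hash)
  {ABCD}: card=150000; try (C,hash)→6980, (A,hash)→33980, (B,hash)→41830, (C,merge)→42380, (C,nl)→302580, (A,nl_idx)→333500 …(+5); best=6980 via (C,hash)

cost=6980; order=B,D,A,C; methods=nl_idx,hash,hash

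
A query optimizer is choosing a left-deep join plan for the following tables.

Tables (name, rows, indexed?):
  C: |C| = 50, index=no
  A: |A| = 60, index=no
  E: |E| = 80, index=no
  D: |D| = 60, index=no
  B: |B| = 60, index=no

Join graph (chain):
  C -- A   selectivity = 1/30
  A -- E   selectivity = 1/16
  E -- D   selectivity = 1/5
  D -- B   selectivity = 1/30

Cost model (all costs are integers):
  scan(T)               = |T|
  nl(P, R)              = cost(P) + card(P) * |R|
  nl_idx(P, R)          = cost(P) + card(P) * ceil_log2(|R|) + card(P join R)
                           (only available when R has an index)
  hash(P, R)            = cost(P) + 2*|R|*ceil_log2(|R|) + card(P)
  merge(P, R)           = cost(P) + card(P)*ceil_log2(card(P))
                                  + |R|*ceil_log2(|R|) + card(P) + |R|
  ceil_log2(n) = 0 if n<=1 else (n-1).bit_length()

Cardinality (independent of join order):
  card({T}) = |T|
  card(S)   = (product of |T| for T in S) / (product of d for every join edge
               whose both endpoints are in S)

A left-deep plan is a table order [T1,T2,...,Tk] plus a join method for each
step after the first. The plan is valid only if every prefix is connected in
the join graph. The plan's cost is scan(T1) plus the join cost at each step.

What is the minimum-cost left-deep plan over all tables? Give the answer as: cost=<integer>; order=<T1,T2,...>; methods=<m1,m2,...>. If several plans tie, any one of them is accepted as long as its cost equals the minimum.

cost=9720; order=E,A,C,D,B; methods=hash,hash,hash,hash

Selinger DP (subsets sized 1..n):
  {C}: scan cost=50, card=50
  {A}: scan cost=60, card=60
  {E}: scan cost=80, card=80
  {D}: scan cost=60, card=60
  {B}: scan cost=60, card=60
  {AC}: card=100; try (C,hash)→720, (A,hash)→820, (A,merge)→820, (C,merge)→830, (A,nl)→3050, (C,nl)→3060; best=720 via (C,hash)
  {AE}: card=300; try (A,hash)→880, (E,merge)→1120, (A,merge)→1140, (E,hash)→1240, (E,nl)→4860, (A,nl)→4880; best=880 via (A,hash)
  {DE}: card=960; try (D,hash)→880, (E,merge)→1120, (D,merge)→1140, (E,hash)→1240, (E,nl)→4860, (D,nl)→4880; best=880 via (D,hash)
  {BD}: card=120; try (D,hash)→840, (B,hash)→840, (D,merge)→900, (B,merge)→900, (D,nl)→3660, (B,nl)→3660; best=840 via (D,hash)
  {ACE}: card=500; try (C,hash)→1780, (E,hash)→1940, (E,merge)→2160, (C,merge)→4230, (E,nl)→8720, (C,nl)→15880; best=1780 via (C,hash)
  {ADE}: card=3600; try (D,hash)→1900, (A,hash)→2560, (D,merge)→4300, (A,merge)→11860, (D,nl)→18880, (A,nl)→58480; best=1900 via (D,hash)
  {BDE}: card=1920; try (E,hash)→2080, (E,merge)→2440, (B,hash)→2560, (E,nl)→10440, (B,merge)→11860, (B,nl)→58480; best=2080 via (E,hash)
  {ACDE}: card=6000; try (D,hash)→3000, (C,hash)→6100, (D,merge)→7200, (D,nl)→31780, (C,merge)→49050, (C,nl)→181900; best=3000 via (D,hash)
  {ABDE}: card=7200; try (A,hash)→4720, (B,hash)→6220, (A,merge)→25540, (B,merge)→49120, (A,nl)→117280, (B,nl)→217900; best=4720 via (A,hash)
  {ABCDE}: card=12000; try (B,hash)→9720, (C,hash)→12520, (B,merge)→87420, (C,merge)→105870, (B,nl)→363000, (C,nl)→364720; best=9720 via (B,hash)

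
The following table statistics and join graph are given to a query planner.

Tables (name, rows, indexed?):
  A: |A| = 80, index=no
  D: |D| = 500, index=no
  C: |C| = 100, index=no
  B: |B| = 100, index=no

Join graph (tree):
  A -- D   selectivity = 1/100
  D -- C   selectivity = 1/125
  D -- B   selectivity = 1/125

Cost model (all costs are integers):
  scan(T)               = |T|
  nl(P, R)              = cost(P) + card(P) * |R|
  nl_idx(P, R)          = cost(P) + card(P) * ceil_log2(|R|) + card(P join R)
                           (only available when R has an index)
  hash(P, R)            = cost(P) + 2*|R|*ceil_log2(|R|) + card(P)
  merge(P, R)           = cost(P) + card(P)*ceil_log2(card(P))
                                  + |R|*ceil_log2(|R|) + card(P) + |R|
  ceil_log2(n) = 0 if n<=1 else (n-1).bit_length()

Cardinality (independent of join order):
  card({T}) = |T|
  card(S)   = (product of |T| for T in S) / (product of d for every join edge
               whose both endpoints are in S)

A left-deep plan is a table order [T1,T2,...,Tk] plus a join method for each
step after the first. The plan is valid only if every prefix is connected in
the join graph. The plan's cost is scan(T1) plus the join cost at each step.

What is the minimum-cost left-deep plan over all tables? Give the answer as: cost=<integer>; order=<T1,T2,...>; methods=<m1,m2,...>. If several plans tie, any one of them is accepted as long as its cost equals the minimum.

cost=5640; order=D,A,B,C; methods=hash,hash,hash

Selinger DP (subsets sized 1..n):
  {A}: scan cost=80, card=80
  {D}: scan cost=500, card=500
  {C}: scan cost=100, card=100
  {B}: scan cost=100, card=100
  {AD}: card=400; try (A,hash)→2120, (D,merge)→5720, (A,merge)→6140, (D,hash)→9160, (D,nl)→40080, (A,nl)→40500; best=2120 via (A,hash)
  {CD}: card=400; try (C,hash)→2400, (D,merge)→5900, (C,merge)→6300, (D,hash)→9200, (D,nl)→50100, (C,nl)→50500; best=2400 via (C,hash)
  {BD}: card=400; try (B,hash)→2400, (D,merge)→5900, (B,merge)→6300, (D,hash)→9200, (D,nl)→50100, (B,nl)→50500; best=2400 via (B,hash)
  {ACD}: card=320; try (C,hash)→3920, (A,hash)→3920, (C,merge)→6920, (A,merge)→7040, (A,nl)→34400, (C,nl)→42120; best=3920 via (C,hash)
  {ABD}: card=320; try (B,hash)→3920, (A,hash)→3920, (B,merge)→6920, (A,merge)→7040, (A,nl)→34400, (B,nl)→42120; best=3920 via (B,hash)
  {BCD}: card=320; try (C,hash)→4200, (B,hash)→4200, (C,merge)→7200, (B,merge)→7200, (C,nl)→42400, (B,nl)→42400; best=4200 via (C,hash)
  {ABCD}: card=256; try (C,hash)→5640, (B,hash)→5640, (A,hash)→5640, (C,merge)→7920, (B,merge)→7920, (A,merge)→8040 …(+3); best=5640 via (C,hash)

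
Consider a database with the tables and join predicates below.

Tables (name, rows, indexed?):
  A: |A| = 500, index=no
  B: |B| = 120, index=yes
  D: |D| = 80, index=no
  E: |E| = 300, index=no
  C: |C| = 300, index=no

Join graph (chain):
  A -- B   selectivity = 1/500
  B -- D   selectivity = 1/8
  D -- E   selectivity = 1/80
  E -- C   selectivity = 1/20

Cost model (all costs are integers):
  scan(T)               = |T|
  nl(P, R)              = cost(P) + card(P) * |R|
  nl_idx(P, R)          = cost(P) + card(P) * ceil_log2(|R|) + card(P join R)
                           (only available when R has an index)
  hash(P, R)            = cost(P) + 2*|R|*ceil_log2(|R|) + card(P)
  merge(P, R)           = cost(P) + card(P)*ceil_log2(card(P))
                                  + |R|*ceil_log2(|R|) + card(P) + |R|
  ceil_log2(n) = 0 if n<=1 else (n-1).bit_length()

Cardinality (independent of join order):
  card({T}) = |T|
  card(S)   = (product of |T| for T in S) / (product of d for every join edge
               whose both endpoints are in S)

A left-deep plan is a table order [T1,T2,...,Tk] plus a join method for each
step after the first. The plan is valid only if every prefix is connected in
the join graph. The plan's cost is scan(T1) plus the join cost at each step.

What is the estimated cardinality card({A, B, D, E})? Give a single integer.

Tables in S: A(500), B(120), D(80), E(300)
Edges inside S: A-B(d=500), B-D(d=8), D-E(d=80)
numerator = 500 * 120 * 80 * 300 = 1440000000
denominator = 500 * 8 * 80 = 320000
card(S) = 1440000000 / 320000 = 4500

4500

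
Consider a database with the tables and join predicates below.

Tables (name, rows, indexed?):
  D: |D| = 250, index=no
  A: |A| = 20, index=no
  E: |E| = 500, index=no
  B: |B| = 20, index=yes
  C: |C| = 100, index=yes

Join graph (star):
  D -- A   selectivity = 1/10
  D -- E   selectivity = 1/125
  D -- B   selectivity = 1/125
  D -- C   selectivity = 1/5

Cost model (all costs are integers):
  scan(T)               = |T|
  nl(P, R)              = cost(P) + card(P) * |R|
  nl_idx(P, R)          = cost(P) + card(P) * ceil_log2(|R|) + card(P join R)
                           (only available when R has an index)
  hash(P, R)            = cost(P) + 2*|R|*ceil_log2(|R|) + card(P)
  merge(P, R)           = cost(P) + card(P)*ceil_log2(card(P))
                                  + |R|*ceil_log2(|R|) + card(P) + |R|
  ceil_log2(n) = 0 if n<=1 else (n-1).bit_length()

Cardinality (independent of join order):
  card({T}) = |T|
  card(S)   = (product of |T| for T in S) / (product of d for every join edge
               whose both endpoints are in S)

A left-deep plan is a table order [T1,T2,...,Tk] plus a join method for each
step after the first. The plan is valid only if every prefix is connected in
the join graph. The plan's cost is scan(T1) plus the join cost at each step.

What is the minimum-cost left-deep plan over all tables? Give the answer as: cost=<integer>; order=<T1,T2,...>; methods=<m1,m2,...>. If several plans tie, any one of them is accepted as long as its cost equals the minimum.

cost=8060; order=D,B,E,A,C; methods=hash,merge,hash,hash

Selinger DP (subsets sized 1..n):
  {D}: scan cost=250, card=250
  {A}: scan cost=20, card=20
  {E}: scan cost=500, card=500
  {B}: scan cost=20, card=20
  {C}: scan cost=100, card=100
  {AD}: card=500; try (A,hash)→700, (D,merge)→2390, (A,merge)→2620, (D,hash)→4040, (D,nl)→5020, (A,nl)→5250; best=700 via (A,hash)
  {DE}: card=1000; try (D,hash)→5000, (E,merge)→7500, (D,merge)→7750, (E,hash)→9500, (E,nl)→125250, (D,nl)→125500; best=5000 via (D,hash)
  {BD}: card=40; try (B,hash)→700, (B,nl_idx)→1540, (D,merge)→2390, (B,merge)→2620, (D,hash)→4040, (D,nl)→5020 …(+1); best=700 via (B,hash)
  {CD}: card=5000; try (C,hash)→1900, (D,merge)→3150, (C,merge)→3300, (D,hash)→4200, (C,nl_idx)→7000, (D,nl)→25100 …(+1); best=1900 via (C,hash)
  {ADE}: card=2000; try (A,hash)→6200, (E,hash)→10200, (E,merge)→10700, (A,merge)→16120, (A,nl)→25000, (E,nl)→250700; best=6200 via (A,hash)
  {ABD}: card=80; try (A,hash)→940, (A,merge)→1100, (B,hash)→1400, (A,nl)→1500, (B,nl_idx)→3280, (B,merge)→5820 …(+1); best=940 via (A,hash)
  {ACD}: card=10000; try (C,hash)→2600, (C,merge)→6500, (A,hash)→7100, (C,nl_idx)→14200, (C,nl)→50700, (A,merge)→72020 …(+1); best=2600 via (C,hash)
  {BDE}: card=160; try (E,merge)→5980, (B,hash)→6200, (E,hash)→9740, (B,nl_idx)→10160, (B,merge)→16120, (E,nl)→20700 …(+1); best=5980 via (E,merge)
  {CDE}: card=20000; try (C,hash)→7400, (E,hash)→15900, (C,merge)→16800, (C,nl_idx)→32000, (E,merge)→76900, (C,nl)→105000 …(+1); best=7400 via (C,hash)
  {BCD}: card=800; try (C,merge)→1780, (C,nl_idx)→1780, (C,hash)→2140, (C,nl)→4700, (B,hash)→7100, (B,nl_idx)→27700 …(+2); best=1780 via (C,merge)
  {ABDE}: card=320; try (A,hash)→6340, (E,merge)→6580, (A,merge)→7540, (B,hash)→8400, (A,nl)→9180, (E,hash)→10020 …(+4); best=6340 via (A,hash)
  {ACDE}: card=40000; try (C,hash)→9600, (E,hash)→21600, (A,hash)→27600, (C,merge)→31000, (C,nl_idx)→60200, (E,merge)→157600 …(+4); best=9600 via (C,hash)
  {ABCD}: card=1600; try (C,merge)→2380, (C,hash)→2420, (A,hash)→2780, (C,nl_idx)→3100, (C,nl)→8940, (A,merge)→10700 …(+5); best=2380 via (C,merge)
  {BCDE}: card=3200; try (C,hash)→7540, (C,merge)→8220, (C,nl_idx)→10300, (E,hash)→11580, (E,merge)→15580, (C,nl)→21980 …(+5); best=7540 via (C,hash)
  {ABCDE}: card=6400; try (C,hash)→8060, (C,merge)→10340, (A,hash)→10940, (E,hash)→12980, (C,nl_idx)→14980, (E,merge)→26580 …(+8); best=8060 via (C,hash)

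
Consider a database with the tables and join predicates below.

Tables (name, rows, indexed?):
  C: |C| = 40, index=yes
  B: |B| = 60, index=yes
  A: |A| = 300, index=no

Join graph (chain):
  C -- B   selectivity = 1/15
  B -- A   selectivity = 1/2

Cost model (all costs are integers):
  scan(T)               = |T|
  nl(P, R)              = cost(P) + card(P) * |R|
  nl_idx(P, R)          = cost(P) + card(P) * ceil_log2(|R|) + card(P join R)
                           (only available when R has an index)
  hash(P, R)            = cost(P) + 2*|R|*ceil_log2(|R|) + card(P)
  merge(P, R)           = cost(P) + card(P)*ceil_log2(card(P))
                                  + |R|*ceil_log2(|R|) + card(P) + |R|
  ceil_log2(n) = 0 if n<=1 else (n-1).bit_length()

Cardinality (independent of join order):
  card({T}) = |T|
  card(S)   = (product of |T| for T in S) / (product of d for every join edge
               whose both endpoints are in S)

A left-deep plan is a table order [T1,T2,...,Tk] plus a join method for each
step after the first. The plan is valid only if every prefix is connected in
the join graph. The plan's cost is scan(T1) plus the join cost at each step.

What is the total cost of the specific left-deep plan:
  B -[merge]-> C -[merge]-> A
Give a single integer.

step 1: scan B: cost=60, card=60
step 2: join C via merge
    card(P join C) = 60*40/(15) = 160
    cost = 60 + 60*6 + 40*6 + 60 + 40 = 760
step 3: join A via merge
    card(P join A) = 160*300/(2) = 24000
    cost = 760 + 160*8 + 300*9 + 160 + 300 = 5200

5200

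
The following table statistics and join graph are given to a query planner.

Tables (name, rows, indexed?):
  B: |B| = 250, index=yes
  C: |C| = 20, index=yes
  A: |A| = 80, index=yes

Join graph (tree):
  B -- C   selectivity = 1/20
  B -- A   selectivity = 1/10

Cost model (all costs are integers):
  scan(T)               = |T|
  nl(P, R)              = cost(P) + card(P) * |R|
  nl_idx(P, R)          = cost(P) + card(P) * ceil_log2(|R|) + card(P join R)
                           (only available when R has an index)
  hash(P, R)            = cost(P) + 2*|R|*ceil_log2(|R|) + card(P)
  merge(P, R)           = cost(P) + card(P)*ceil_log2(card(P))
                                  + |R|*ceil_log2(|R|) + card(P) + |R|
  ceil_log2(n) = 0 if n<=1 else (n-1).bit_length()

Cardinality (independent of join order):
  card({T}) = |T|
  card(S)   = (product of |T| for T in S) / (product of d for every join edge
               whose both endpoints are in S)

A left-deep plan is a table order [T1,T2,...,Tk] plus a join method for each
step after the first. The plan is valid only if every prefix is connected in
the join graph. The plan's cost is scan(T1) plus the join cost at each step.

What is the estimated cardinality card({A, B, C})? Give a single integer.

Tables in S: A(80), B(250), C(20)
Edges inside S: B-C(d=20), B-A(d=10)
numerator = 80 * 250 * 20 = 400000
denominator = 20 * 10 = 200
card(S) = 400000 / 200 = 2000

2000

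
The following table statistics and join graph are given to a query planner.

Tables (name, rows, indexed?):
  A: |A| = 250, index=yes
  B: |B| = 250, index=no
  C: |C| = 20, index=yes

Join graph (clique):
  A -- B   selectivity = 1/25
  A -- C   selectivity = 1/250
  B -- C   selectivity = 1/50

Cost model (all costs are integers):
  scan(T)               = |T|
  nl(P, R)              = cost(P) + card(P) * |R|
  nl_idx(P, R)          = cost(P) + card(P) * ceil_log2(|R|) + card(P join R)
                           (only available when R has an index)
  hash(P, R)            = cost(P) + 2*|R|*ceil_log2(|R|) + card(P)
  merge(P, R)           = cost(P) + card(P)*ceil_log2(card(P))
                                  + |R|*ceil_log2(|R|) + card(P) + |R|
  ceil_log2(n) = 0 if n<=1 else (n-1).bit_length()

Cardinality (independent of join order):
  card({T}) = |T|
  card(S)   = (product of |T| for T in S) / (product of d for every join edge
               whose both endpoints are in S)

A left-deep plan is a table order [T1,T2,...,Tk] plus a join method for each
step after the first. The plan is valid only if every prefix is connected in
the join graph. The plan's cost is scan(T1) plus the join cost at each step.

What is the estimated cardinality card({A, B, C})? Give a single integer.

4

Tables in S: A(250), B(250), C(20)
Edges inside S: A-B(d=25), A-C(d=250), B-C(d=50)
numerator = 250 * 250 * 20 = 1250000
denominator = 25 * 250 * 50 = 312500
card(S) = 1250000 / 312500 = 4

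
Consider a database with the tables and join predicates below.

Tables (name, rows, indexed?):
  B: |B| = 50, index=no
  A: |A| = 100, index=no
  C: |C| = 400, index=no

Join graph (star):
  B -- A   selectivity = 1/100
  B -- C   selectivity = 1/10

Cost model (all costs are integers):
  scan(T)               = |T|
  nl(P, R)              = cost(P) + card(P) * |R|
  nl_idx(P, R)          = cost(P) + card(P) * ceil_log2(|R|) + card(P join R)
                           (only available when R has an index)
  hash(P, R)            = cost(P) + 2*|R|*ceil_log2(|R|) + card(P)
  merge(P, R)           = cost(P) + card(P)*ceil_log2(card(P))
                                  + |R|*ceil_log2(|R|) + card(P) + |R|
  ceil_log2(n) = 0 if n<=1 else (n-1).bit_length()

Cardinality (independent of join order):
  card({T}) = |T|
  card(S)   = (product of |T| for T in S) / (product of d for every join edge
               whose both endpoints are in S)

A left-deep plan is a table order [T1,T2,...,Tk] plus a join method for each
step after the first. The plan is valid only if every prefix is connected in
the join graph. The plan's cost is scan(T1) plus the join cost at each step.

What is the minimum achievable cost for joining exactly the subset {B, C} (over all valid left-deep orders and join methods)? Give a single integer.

1400

Selinger DP over subsets of {B,C}:
  {B}: scan cost=50, card=50
  {C}: scan cost=400, card=400
  {BC}: card=2000; try (B,hash)→1400, (C,merge)→4400, (B,merge)→4750, (C,hash)→7300, (C,nl)→20050, (B,nl)→20400; best=1400 via (B,hash)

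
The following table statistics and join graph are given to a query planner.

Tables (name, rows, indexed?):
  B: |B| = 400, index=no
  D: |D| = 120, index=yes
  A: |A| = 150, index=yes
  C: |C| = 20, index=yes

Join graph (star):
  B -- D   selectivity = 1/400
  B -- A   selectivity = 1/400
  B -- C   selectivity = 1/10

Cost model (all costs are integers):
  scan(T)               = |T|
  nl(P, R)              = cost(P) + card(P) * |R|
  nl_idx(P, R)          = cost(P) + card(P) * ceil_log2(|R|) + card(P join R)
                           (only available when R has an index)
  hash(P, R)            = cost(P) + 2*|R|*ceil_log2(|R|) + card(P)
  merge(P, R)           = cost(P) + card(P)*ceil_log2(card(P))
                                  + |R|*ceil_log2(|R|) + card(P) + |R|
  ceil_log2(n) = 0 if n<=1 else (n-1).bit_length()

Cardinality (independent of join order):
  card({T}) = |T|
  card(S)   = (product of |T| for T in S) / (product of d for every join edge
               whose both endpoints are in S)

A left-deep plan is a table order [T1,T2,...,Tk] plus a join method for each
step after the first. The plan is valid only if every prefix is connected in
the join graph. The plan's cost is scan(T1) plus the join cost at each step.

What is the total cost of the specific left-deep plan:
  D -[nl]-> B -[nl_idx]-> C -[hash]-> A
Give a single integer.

step 1: scan D: cost=120, card=120
step 2: join B via nl
    card(P join B) = 120*400/(400) = 120
    cost = 120 + 120*400 = 48120
step 3: join C via nl_idx
    card(P join C) = 120*20/(10) = 240
    cost = 48120 + 120*5 + 240 = 48960
step 4: join A via hash
    card(P join A) = 240*150/(400) = 90
    cost = 48960 + 2*150*8 + 240 = 51600

51600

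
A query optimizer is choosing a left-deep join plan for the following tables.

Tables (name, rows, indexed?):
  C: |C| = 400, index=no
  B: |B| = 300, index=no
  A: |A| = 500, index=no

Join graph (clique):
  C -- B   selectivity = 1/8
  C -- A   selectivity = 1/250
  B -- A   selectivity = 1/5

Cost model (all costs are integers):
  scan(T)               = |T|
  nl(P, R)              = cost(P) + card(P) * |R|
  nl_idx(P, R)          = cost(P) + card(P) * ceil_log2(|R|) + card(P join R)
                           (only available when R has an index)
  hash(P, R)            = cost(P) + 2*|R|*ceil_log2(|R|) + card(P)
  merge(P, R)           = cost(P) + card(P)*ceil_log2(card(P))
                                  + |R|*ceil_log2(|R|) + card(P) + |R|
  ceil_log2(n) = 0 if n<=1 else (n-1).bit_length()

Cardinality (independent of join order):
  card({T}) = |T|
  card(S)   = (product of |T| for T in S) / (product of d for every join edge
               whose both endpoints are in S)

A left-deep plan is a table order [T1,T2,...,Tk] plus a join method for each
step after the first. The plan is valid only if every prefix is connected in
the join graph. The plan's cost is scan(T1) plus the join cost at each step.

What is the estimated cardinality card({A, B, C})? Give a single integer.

Tables in S: A(500), B(300), C(400)
Edges inside S: C-B(d=8), C-A(d=250), B-A(d=5)
numerator = 500 * 300 * 400 = 60000000
denominator = 8 * 250 * 5 = 10000
card(S) = 60000000 / 10000 = 6000

6000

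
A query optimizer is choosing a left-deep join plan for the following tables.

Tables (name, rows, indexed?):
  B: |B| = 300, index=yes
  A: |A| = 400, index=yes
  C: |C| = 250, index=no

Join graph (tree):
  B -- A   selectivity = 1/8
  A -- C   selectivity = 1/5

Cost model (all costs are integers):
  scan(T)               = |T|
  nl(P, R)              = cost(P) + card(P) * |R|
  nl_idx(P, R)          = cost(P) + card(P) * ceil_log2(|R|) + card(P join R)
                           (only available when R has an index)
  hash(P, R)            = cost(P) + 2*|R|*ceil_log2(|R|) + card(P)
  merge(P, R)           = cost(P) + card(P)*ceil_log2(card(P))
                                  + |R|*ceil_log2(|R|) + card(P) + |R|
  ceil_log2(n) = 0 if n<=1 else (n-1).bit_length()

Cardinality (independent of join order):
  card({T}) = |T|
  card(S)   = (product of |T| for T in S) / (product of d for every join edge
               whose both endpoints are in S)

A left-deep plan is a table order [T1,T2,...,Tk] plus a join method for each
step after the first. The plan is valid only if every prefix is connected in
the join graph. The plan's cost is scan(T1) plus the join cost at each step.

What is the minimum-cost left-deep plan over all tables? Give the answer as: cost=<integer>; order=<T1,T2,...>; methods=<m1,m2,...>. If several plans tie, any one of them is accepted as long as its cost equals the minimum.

Selinger DP (subsets sized 1..n):
  {B}: scan cost=300, card=300
  {A}: scan cost=400, card=400
  {C}: scan cost=250, card=250
  {AB}: card=15000; try (B,hash)→6200, (A,merge)→7300, (B,merge)→7400, (A,hash)→7800, (A,nl_idx)→18000, (B,nl_idx)→19000 …(+2); best=6200 via (B,hash)
  {AC}: card=20000; try (C,hash)→4800, (A,merge)→6500, (C,merge)→6650, (A,hash)→7700, (A,nl_idx)→22500, (A,nl)→100250 …(+1); best=4800 via (C,hash)
  {ABC}: card=750000; try (C,hash)→25200, (B,hash)→30200, (C,merge)→233450, (B,merge)→327800, (B,nl_idx)→934800, (C,nl)→3756200 …(+1); best=25200 via (C,hash)

cost=25200; order=A,B,C; methods=hash,hash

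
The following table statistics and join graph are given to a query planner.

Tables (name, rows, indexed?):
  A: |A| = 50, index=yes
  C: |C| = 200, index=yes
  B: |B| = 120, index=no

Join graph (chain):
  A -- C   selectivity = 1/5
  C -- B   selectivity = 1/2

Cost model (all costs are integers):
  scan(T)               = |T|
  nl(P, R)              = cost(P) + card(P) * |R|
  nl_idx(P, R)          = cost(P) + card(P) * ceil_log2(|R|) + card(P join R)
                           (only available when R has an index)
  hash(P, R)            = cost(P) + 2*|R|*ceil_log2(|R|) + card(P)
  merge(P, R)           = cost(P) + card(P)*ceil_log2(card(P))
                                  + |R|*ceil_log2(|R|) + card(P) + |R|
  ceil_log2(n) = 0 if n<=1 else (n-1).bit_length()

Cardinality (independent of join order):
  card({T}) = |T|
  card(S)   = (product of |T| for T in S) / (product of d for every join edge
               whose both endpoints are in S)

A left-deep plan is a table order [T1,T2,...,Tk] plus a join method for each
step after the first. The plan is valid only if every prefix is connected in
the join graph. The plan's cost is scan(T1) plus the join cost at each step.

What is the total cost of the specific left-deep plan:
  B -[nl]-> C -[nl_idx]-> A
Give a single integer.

step 1: scan B: cost=120, card=120
step 2: join C via nl
    card(P join C) = 120*200/(2) = 12000
    cost = 120 + 120*200 = 24120
step 3: join A via nl_idx
    card(P join A) = 12000*50/(5) = 120000
    cost = 24120 + 12000*6 + 120000 = 216120

216120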